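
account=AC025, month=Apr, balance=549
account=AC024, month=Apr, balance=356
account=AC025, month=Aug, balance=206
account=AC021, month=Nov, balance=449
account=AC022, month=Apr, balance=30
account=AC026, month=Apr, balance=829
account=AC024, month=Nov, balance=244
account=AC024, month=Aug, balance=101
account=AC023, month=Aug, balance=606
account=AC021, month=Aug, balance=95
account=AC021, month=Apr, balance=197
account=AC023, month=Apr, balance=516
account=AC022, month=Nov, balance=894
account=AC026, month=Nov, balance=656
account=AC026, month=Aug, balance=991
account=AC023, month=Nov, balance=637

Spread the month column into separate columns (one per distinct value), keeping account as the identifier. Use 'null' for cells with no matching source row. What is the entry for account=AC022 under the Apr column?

The long row with account=AC022, month=Apr has balance=30.

30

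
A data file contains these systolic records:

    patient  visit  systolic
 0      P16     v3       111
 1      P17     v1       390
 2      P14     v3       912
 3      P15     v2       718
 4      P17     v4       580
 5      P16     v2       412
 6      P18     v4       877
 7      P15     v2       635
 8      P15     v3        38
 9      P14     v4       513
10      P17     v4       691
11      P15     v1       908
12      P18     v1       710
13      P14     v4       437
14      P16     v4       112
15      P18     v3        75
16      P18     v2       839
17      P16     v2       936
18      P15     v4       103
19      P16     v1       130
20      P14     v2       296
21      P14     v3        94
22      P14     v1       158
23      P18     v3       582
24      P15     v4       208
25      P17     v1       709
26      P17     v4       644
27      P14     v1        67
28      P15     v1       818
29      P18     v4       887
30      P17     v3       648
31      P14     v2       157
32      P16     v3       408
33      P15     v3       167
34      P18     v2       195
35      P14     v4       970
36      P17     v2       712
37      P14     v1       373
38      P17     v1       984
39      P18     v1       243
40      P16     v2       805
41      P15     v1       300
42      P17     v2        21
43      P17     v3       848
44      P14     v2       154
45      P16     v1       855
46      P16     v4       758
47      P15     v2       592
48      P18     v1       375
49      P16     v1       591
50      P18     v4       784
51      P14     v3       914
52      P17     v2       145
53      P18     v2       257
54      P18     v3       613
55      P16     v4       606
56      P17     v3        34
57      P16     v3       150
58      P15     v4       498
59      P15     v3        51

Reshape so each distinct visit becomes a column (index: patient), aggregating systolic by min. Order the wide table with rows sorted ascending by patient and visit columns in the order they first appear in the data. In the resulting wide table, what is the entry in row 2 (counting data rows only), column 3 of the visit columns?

592

With rows sorted ascending by patient, row 2 is patient=P15. visit columns in first-appearance order: v3, v1, v2, v4; column 3 is v2.
Long rows with patient=P15, visit=v2: min(718, 635, 592) = 592.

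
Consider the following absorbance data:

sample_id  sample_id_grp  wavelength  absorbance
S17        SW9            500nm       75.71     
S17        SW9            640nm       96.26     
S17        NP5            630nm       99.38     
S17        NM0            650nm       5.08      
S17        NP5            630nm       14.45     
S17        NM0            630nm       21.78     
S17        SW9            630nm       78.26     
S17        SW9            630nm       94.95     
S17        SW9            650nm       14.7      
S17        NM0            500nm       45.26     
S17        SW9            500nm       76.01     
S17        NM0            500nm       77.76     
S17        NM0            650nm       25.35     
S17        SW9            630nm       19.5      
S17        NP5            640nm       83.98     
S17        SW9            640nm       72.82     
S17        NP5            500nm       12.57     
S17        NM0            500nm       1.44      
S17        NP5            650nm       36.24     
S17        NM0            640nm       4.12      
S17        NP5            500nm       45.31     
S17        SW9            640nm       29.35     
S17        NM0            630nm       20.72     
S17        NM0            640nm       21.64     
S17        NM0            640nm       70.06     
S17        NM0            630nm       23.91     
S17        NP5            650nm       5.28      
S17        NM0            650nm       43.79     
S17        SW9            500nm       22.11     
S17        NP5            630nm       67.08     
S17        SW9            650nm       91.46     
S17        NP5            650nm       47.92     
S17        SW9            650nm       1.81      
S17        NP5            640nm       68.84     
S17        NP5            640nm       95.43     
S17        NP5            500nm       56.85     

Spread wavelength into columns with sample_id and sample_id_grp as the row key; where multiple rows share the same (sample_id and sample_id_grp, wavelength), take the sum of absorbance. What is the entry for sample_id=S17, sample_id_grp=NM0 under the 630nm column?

Rows with sample_id=S17, sample_id_grp=NM0 and wavelength=630nm: absorbance values are 21.78, 20.72, 23.91.
21.78 + 20.72 + 23.91 = 66.41.

66.41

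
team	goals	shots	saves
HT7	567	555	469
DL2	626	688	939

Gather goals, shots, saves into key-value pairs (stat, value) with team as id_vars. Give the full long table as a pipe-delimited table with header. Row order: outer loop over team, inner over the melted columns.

Each (team, column) pair becomes one row: 2 × 3 = 6 rows.
For example, (HT7, goals) → value=567.

| team | stat | value |
| HT7 | goals | 567 |
| HT7 | shots | 555 |
| HT7 | saves | 469 |
| DL2 | goals | 626 |
| DL2 | shots | 688 |
| DL2 | saves | 939 |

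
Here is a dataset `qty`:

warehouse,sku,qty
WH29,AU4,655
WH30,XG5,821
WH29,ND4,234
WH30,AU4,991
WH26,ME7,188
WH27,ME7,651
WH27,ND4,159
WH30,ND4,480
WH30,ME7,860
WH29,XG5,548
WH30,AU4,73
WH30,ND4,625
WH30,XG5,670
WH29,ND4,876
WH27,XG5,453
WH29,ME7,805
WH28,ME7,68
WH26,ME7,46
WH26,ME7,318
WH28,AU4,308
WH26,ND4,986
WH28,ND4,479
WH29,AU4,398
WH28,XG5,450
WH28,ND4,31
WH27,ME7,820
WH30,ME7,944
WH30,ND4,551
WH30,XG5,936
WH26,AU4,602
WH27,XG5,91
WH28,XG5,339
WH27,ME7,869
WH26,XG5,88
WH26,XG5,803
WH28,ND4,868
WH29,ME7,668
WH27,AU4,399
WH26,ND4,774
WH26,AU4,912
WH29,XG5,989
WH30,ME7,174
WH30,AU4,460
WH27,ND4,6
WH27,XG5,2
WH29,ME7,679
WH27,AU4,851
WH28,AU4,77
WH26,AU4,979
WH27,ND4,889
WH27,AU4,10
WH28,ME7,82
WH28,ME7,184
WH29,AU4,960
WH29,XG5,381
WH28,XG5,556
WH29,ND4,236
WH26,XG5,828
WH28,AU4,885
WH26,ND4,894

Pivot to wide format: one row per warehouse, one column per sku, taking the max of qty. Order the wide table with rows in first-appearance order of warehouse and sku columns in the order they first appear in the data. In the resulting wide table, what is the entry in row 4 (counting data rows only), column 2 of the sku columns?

With rows in first-appearance order of warehouse, row 4 is warehouse=WH27. sku columns in first-appearance order: AU4, XG5, ND4, ME7; column 2 is XG5.
Long rows with warehouse=WH27, sku=XG5: max(453, 91, 2) = 453.

453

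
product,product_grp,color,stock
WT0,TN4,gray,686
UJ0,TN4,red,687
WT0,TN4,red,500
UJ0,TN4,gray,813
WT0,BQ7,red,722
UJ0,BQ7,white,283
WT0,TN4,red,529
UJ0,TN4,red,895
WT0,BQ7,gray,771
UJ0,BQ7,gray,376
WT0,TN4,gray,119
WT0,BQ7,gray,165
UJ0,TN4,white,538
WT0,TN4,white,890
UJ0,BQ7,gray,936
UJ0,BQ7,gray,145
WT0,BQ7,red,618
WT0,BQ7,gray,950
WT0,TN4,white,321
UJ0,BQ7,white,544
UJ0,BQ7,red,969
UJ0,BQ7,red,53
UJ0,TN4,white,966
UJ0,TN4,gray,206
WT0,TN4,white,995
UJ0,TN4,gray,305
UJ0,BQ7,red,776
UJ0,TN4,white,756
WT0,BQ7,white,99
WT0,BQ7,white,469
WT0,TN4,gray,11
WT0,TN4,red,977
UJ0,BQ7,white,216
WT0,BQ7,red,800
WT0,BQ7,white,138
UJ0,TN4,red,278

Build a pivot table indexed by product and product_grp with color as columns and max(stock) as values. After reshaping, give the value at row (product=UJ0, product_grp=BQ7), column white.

544

Rows with product=UJ0, product_grp=BQ7 and color=white: stock values are 283, 544, 216.
max(283, 544, 216) = 544.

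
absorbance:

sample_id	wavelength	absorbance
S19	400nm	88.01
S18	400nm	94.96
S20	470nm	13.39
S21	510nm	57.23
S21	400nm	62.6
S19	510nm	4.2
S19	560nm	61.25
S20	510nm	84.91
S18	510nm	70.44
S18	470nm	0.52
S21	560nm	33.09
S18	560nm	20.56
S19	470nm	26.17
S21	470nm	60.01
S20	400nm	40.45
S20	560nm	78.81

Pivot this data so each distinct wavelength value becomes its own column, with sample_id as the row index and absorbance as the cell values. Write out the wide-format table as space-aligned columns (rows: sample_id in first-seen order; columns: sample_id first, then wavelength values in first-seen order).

Columns: sample_id plus the 4 distinct wavelength values (400nm, 470nm, 510nm, 560nm).
For example, row S19 column 400nm takes absorbance=88.01 from the long row (S19, 400nm).

sample_id  400nm  470nm  510nm  560nm
S19        88.01  26.17  4.2    61.25
S18        94.96  0.52   70.44  20.56
S20        40.45  13.39  84.91  78.81
S21        62.6   60.01  57.23  33.09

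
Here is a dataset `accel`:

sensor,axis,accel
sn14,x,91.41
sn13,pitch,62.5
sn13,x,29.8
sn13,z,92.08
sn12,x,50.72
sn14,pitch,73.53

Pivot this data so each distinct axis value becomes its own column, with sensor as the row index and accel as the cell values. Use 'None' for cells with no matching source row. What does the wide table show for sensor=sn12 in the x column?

50.72

The long row with sensor=sn12, axis=x has accel=50.72.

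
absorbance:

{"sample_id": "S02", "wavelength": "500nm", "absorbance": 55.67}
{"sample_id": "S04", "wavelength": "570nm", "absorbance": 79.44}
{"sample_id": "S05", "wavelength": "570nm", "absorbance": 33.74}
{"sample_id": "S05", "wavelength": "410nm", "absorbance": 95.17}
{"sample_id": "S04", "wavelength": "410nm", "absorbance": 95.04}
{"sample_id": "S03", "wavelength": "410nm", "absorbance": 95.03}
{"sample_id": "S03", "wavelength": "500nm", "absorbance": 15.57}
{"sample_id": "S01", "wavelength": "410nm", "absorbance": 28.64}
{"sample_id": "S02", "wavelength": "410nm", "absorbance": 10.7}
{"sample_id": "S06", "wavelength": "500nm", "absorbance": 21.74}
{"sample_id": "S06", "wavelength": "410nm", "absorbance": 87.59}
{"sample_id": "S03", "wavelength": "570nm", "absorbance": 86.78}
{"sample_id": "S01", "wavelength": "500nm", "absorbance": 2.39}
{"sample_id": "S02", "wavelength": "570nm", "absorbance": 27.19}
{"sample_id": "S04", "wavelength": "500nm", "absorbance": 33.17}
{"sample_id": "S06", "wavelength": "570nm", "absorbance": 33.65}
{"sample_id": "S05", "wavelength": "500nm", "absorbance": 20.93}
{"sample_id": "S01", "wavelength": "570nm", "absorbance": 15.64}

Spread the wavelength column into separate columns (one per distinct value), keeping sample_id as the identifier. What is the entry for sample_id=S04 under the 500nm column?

Wide layout: rows indexed by sample_id, columns are the 3 distinct wavelength values (500nm, 570nm, 410nm).
Cell (sample_id=S04, wavelength=500nm) draws from the long row where sample_id=S04 and wavelength=500nm, which has absorbance=33.17.

33.17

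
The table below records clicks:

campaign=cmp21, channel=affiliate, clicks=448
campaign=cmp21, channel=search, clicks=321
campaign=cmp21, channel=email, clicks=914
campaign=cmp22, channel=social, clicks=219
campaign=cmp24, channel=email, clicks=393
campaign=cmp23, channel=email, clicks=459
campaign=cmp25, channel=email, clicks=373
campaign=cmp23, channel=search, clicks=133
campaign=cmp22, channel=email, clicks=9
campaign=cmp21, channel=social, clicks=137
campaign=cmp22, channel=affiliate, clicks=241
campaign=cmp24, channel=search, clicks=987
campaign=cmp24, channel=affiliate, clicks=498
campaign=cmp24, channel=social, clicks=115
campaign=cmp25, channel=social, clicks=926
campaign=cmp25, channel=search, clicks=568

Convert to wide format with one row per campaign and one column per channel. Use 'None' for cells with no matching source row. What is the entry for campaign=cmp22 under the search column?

No long-format row has campaign=cmp22 and channel=search, so the cell is None.

None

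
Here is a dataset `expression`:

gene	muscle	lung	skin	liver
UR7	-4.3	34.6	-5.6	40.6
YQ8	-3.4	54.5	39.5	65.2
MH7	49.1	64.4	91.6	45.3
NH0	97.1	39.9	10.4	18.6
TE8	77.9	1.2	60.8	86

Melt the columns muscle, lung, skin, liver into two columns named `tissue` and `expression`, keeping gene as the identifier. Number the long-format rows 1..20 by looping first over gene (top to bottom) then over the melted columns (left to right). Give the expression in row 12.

45.3

20 rows total (5 × 4). Row 12: index ⌊(12-1)/4⌋ = 2 into gene → MH7; (12-1) mod 4 = 3 into the melted columns → liver.
So row 12 is (MH7, liver, 45.3); expression = 45.3.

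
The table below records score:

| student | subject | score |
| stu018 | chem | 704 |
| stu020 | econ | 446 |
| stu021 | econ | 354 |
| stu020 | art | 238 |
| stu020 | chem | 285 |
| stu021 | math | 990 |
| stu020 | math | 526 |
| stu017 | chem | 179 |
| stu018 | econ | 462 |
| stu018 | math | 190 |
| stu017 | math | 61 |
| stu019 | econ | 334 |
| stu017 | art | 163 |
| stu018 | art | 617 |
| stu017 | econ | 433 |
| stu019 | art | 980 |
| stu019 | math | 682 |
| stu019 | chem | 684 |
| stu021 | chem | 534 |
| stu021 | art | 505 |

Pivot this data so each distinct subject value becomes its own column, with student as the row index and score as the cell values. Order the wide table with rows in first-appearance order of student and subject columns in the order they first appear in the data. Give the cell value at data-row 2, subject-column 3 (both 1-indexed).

238

With rows in first-appearance order of student, row 2 is student=stu020. subject columns in first-appearance order: chem, econ, art, math; column 3 is art.
Long rows with student=stu020, subject=art: score = 238.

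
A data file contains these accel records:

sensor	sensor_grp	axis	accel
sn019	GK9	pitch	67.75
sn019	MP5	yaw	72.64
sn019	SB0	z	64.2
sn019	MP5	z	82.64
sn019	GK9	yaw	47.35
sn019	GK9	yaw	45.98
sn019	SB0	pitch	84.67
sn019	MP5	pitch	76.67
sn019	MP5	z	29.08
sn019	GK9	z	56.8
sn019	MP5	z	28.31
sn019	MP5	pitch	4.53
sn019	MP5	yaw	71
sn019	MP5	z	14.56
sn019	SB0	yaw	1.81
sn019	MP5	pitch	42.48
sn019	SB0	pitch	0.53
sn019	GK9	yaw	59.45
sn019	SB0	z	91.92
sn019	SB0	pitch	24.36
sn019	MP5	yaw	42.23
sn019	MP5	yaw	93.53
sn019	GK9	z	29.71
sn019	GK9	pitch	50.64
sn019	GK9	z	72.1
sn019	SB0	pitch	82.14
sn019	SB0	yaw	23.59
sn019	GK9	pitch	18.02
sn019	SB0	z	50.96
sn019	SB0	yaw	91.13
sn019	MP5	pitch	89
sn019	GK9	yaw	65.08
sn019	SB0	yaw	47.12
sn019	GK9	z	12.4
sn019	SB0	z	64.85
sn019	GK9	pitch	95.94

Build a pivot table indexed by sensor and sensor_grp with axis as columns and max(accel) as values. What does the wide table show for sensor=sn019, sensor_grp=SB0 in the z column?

91.92

Rows with sensor=sn019, sensor_grp=SB0 and axis=z: accel values are 64.2, 91.92, 50.96, 64.85.
max(64.2, 91.92, 50.96, 64.85) = 91.92.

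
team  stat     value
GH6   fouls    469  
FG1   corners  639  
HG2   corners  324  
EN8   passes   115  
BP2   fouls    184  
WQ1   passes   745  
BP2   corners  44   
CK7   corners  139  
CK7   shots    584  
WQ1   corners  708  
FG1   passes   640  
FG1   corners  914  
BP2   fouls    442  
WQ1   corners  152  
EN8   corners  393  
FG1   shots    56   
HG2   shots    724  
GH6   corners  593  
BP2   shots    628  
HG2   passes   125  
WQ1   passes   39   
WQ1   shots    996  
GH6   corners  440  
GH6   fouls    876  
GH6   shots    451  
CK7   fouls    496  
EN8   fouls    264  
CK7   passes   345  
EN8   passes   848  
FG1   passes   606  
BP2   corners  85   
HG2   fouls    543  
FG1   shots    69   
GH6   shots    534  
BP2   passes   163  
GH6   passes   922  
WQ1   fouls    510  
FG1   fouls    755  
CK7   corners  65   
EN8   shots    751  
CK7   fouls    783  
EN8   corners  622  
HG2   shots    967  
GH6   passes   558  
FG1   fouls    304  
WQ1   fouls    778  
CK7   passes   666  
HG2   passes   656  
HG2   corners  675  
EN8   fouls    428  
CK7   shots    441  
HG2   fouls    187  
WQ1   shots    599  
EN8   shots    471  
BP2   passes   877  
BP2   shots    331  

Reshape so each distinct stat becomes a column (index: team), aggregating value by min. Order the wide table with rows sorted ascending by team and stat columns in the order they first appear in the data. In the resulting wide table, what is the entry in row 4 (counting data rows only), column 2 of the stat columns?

639

With rows sorted ascending by team, row 4 is team=FG1. stat columns in first-appearance order: fouls, corners, passes, shots; column 2 is corners.
Long rows with team=FG1, stat=corners: min(639, 914) = 639.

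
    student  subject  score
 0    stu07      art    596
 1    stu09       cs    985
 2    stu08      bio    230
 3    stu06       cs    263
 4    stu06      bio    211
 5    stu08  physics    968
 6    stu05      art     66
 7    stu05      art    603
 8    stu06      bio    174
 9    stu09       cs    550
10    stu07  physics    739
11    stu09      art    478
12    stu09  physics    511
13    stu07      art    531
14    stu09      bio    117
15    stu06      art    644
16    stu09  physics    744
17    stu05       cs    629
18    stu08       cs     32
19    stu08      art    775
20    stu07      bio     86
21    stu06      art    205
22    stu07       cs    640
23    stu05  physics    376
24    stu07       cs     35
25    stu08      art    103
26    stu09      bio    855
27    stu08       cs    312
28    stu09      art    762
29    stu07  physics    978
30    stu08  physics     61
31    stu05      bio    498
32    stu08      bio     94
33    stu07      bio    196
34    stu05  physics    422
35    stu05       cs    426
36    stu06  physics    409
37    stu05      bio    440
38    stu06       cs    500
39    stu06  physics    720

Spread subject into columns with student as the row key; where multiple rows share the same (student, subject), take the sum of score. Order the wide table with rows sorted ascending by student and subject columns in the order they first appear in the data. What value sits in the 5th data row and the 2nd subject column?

With rows sorted ascending by student, row 5 is student=stu09. subject columns in first-appearance order: art, cs, bio, physics; column 2 is cs.
Long rows with student=stu09, subject=cs: 985 + 550 = 1535.

1535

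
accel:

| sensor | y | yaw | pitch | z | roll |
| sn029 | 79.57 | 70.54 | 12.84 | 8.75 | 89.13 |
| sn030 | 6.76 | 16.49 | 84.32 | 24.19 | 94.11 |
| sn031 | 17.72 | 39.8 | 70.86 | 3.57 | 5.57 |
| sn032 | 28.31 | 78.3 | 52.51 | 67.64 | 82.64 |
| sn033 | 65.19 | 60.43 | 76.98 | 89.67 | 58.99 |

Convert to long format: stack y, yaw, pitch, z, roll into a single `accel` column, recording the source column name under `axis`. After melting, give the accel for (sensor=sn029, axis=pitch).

Unpivoting turns each (sensor, wide-column) pair into one long row.
The wide cell at row sn029, column pitch holds 12.84, so the long row (sn029, pitch) has accel=12.84.

12.84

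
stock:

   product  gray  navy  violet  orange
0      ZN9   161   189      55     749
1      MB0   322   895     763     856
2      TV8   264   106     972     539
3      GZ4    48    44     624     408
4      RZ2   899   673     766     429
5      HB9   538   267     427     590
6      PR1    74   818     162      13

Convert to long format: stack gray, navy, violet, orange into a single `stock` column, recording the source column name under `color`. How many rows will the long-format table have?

28

7 product values × 4 melted columns = 28 rows.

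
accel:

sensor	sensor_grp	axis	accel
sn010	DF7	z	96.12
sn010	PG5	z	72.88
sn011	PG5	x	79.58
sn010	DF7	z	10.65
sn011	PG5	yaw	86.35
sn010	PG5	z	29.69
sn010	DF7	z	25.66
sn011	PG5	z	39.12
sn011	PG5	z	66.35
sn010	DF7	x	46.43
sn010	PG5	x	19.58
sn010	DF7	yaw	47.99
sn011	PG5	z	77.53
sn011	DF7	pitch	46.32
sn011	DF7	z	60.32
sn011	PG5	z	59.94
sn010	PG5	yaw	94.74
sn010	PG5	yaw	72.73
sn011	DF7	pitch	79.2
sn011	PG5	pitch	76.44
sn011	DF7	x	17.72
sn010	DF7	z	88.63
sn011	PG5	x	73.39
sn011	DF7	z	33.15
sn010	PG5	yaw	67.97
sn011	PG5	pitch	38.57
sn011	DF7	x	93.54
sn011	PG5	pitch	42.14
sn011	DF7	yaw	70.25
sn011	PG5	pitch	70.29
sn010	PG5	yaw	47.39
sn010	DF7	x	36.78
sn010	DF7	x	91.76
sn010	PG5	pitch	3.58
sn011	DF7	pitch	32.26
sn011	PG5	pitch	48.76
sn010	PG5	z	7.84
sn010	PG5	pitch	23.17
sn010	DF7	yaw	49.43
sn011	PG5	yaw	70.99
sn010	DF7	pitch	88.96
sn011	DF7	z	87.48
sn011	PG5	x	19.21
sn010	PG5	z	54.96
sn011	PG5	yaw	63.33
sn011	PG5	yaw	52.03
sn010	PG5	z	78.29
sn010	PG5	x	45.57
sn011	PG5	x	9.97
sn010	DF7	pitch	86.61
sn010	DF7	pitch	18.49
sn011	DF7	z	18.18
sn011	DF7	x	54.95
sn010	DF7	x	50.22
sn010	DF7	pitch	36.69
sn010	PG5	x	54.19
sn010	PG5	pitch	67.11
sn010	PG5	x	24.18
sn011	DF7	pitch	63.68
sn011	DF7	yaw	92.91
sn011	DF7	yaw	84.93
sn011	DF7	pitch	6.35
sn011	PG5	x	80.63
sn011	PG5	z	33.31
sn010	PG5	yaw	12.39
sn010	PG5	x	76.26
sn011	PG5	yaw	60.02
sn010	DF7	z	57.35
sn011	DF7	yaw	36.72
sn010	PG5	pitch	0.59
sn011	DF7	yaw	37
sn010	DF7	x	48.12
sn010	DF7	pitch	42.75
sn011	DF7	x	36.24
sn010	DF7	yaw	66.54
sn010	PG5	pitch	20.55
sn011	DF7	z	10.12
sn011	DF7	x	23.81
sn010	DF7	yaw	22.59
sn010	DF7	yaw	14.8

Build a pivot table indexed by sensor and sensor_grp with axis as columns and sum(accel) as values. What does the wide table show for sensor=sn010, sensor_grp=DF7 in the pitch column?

Rows with sensor=sn010, sensor_grp=DF7 and axis=pitch: accel values are 88.96, 86.61, 18.49, 36.69, 42.75.
88.96 + 86.61 + 18.49 + 36.69 + 42.75 = 273.50.

273.50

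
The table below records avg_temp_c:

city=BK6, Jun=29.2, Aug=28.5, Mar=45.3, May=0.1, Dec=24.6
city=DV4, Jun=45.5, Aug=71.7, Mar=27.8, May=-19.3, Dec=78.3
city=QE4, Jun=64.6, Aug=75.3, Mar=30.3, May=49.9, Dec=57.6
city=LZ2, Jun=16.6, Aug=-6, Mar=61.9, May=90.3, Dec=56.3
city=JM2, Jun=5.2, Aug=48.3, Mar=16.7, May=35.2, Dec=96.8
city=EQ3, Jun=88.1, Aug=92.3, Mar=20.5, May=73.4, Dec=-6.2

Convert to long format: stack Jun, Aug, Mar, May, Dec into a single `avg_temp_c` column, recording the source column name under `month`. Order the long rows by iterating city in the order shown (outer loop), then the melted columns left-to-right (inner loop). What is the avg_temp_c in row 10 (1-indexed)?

78.3

30 rows total (6 × 5). Row 10: index ⌊(10-1)/5⌋ = 1 into city → DV4; (10-1) mod 5 = 4 into the melted columns → Dec.
So row 10 is (DV4, Dec, 78.3); avg_temp_c = 78.3.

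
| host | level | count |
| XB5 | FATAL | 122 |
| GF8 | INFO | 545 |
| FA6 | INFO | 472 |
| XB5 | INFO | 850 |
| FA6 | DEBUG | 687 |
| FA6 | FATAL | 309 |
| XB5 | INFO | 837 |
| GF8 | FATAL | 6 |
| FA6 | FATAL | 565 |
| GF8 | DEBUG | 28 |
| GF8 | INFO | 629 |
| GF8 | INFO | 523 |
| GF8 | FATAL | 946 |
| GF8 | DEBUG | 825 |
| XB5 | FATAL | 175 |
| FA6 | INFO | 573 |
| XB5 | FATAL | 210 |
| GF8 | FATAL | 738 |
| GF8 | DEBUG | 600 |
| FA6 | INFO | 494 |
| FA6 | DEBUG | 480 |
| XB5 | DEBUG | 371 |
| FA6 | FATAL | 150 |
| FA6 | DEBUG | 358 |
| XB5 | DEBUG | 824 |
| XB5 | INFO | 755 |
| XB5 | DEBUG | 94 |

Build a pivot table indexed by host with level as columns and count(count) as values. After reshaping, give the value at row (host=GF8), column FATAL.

3

Rows with host=GF8 and level=FATAL: count values are 6, 946, 738.
3 rows match — count = 3.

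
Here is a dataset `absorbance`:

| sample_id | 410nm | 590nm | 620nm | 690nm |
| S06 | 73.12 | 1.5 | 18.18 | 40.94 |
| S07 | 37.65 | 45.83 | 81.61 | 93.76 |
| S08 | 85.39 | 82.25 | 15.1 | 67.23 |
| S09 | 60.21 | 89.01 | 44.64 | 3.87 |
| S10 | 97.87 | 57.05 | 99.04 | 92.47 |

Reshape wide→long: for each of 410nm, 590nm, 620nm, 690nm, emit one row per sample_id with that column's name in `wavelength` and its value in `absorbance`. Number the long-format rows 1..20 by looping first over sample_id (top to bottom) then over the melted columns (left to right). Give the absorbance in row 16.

3.87

20 rows total (5 × 4). Row 16: index ⌊(16-1)/4⌋ = 3 into sample_id → S09; (16-1) mod 4 = 3 into the melted columns → 690nm.
So row 16 is (S09, 690nm, 3.87); absorbance = 3.87.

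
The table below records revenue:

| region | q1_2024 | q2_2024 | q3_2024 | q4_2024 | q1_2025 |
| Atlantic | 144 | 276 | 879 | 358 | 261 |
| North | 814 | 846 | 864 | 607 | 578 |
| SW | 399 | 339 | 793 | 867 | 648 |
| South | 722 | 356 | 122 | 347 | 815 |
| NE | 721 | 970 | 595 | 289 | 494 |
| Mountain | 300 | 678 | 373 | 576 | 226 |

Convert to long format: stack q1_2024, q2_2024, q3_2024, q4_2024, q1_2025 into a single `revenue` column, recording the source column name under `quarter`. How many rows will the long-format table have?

6 region values × 5 melted columns = 30 rows.

30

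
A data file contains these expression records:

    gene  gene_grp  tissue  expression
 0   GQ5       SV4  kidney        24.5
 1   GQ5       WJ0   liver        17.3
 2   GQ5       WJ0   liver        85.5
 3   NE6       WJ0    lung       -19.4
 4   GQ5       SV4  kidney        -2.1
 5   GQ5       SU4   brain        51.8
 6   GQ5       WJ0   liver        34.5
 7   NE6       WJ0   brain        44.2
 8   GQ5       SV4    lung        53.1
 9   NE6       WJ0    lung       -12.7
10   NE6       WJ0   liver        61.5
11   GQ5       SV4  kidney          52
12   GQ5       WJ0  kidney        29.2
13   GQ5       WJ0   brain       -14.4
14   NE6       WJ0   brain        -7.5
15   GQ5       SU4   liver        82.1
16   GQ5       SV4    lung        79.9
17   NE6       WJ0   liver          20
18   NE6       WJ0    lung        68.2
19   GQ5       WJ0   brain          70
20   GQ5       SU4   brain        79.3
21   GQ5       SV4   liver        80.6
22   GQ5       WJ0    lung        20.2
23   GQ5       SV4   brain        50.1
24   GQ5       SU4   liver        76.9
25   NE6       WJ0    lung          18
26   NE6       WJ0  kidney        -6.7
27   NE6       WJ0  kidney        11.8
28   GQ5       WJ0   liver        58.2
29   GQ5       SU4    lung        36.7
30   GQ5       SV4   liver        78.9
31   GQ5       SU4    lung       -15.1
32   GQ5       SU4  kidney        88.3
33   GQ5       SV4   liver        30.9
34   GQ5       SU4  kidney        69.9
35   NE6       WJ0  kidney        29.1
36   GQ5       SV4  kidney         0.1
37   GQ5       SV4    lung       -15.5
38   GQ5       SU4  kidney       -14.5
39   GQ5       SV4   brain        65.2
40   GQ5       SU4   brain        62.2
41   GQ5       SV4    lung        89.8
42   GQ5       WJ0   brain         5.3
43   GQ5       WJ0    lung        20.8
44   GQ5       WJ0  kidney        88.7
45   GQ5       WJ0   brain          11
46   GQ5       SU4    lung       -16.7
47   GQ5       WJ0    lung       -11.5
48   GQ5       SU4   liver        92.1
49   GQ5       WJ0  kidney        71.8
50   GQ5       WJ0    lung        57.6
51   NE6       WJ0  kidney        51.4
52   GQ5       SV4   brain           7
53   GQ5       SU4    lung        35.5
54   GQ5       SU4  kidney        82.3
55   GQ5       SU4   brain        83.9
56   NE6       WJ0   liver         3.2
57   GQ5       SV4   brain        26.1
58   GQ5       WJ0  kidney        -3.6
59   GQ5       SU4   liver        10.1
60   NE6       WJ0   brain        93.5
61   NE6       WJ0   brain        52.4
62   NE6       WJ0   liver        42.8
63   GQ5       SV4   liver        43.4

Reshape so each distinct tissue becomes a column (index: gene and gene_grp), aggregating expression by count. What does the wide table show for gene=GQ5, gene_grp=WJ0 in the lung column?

4

Rows with gene=GQ5, gene_grp=WJ0 and tissue=lung: expression values are 20.2, 20.8, -11.5, 57.6.
4 rows match — count = 4.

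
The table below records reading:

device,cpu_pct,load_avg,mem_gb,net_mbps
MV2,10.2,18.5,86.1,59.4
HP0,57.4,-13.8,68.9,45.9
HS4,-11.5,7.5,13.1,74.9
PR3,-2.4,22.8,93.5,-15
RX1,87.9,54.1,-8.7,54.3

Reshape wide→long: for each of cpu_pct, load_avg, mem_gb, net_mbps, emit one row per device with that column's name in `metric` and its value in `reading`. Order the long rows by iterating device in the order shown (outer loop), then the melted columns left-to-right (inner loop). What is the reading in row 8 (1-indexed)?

45.9

20 rows total (5 × 4). Row 8: index ⌊(8-1)/4⌋ = 1 into device → HP0; (8-1) mod 4 = 3 into the melted columns → net_mbps.
So row 8 is (HP0, net_mbps, 45.9); reading = 45.9.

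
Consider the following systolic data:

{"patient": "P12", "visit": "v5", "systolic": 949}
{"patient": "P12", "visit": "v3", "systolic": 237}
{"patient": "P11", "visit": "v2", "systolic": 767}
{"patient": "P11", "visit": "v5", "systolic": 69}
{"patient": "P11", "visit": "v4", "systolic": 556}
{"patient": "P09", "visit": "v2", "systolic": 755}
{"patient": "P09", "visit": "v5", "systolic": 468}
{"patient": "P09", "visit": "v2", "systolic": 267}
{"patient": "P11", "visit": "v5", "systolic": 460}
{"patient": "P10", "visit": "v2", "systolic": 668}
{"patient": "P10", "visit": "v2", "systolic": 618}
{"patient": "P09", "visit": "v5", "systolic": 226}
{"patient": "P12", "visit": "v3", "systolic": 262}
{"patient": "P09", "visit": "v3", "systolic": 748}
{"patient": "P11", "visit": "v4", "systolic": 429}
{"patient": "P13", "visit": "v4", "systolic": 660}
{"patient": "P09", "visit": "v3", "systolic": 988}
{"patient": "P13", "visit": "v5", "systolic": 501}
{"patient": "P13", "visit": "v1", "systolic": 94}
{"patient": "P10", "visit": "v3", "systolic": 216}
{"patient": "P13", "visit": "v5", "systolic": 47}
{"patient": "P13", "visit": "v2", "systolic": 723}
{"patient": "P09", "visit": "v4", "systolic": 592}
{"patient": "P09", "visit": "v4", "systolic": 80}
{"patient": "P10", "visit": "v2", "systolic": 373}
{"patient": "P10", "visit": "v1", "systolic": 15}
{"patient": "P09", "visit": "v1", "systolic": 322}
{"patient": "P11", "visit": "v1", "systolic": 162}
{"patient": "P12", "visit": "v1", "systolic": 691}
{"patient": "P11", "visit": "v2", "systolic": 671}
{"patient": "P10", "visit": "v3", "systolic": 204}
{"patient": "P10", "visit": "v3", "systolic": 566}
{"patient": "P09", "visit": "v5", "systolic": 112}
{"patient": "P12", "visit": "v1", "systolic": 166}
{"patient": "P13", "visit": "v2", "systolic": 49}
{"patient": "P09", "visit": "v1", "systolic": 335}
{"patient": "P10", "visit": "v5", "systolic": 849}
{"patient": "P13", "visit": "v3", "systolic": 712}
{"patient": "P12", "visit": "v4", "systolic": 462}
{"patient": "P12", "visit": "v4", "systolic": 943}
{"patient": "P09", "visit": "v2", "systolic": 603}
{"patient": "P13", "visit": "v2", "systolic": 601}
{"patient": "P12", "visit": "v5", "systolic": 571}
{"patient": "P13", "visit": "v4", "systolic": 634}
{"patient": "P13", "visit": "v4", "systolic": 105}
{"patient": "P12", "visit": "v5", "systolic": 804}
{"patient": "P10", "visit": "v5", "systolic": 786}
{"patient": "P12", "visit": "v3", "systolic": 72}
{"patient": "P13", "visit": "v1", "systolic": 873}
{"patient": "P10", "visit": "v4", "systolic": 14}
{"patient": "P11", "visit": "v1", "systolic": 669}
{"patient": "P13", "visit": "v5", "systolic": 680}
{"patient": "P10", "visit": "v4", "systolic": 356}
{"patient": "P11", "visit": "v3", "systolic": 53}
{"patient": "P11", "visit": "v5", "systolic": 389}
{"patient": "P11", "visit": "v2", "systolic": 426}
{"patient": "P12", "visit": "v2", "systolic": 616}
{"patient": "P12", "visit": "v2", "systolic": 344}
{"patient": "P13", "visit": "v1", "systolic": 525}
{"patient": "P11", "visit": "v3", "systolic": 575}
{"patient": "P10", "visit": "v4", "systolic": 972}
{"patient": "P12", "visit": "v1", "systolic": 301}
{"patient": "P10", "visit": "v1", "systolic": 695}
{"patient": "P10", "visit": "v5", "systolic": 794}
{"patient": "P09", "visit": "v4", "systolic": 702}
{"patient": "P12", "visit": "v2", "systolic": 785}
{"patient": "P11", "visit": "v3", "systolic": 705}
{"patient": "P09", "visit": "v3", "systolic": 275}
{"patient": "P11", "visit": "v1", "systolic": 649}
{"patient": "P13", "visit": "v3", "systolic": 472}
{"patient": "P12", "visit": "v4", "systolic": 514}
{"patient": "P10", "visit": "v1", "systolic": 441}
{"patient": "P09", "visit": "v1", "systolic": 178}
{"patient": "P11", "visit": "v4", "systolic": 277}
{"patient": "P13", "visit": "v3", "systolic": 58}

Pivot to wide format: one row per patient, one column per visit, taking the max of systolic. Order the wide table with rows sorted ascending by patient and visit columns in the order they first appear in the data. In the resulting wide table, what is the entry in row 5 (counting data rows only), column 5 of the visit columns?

873

With rows sorted ascending by patient, row 5 is patient=P13. visit columns in first-appearance order: v5, v3, v2, v4, v1; column 5 is v1.
Long rows with patient=P13, visit=v1: max(94, 873, 525) = 873.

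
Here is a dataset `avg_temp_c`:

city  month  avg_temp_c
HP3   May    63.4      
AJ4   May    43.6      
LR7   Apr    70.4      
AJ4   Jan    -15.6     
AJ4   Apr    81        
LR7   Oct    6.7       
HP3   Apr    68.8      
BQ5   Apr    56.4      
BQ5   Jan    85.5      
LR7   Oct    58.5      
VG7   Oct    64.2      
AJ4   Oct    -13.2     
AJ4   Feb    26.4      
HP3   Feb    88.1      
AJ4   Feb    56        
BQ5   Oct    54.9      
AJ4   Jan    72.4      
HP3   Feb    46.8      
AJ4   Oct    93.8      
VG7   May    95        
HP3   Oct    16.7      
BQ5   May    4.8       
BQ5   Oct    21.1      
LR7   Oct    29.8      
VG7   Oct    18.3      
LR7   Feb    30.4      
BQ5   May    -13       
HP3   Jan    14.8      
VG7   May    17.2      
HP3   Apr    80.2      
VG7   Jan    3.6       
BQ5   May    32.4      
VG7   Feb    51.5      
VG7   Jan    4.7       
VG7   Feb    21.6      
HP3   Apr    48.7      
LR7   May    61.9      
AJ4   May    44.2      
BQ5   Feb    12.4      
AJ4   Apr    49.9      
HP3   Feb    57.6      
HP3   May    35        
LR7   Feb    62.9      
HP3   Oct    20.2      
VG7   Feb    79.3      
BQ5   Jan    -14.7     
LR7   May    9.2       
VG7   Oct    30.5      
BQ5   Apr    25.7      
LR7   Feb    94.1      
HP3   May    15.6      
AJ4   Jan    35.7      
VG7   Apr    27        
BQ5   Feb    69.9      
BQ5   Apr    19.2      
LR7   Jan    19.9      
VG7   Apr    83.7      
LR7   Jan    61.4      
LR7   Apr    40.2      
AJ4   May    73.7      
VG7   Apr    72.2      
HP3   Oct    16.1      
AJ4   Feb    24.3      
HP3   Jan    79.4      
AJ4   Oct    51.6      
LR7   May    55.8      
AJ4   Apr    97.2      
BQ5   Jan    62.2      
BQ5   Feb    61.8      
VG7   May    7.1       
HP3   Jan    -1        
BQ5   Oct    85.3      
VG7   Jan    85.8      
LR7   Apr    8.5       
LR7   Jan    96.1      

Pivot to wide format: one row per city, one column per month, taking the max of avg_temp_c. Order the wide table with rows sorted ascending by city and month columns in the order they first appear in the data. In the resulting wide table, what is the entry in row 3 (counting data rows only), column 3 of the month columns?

With rows sorted ascending by city, row 3 is city=HP3. month columns in first-appearance order: May, Apr, Jan, Oct, Feb; column 3 is Jan.
Long rows with city=HP3, month=Jan: max(14.8, 79.4, -1) = 79.4.

79.4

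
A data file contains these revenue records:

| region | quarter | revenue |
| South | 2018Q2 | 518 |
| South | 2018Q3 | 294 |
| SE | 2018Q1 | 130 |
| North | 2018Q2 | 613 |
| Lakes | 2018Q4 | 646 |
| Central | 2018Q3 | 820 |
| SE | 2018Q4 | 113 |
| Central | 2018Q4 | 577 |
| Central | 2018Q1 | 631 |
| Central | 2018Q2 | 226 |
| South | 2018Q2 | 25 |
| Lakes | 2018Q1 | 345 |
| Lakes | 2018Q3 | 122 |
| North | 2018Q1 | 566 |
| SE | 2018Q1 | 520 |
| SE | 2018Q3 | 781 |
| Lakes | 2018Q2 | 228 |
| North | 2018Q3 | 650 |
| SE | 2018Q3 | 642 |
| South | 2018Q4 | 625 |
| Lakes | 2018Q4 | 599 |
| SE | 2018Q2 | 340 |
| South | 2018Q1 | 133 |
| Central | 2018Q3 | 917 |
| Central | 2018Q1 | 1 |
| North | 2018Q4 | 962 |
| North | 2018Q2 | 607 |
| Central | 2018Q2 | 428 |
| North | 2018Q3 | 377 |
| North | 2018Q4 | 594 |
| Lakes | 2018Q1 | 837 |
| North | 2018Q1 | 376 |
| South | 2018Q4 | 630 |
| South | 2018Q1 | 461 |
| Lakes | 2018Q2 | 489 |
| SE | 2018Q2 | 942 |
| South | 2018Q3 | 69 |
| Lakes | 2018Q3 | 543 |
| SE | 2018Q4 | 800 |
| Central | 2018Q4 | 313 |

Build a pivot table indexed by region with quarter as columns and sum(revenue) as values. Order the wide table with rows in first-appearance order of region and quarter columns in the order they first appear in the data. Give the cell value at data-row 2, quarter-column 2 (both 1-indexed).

With rows in first-appearance order of region, row 2 is region=SE. quarter columns in first-appearance order: 2018Q2, 2018Q3, 2018Q1, 2018Q4; column 2 is 2018Q3.
Long rows with region=SE, quarter=2018Q3: 781 + 642 = 1423.

1423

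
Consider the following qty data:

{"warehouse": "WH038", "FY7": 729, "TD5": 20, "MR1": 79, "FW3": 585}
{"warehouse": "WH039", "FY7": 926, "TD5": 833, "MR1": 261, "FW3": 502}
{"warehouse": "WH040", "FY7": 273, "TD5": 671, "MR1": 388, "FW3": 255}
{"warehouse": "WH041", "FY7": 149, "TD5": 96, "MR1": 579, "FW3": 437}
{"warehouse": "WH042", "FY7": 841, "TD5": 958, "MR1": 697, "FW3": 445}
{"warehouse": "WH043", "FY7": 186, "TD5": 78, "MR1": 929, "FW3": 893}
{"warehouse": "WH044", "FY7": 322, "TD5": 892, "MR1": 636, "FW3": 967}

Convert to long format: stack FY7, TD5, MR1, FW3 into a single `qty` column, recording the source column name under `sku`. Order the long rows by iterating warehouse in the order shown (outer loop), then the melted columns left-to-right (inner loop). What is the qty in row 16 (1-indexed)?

437

28 rows total (7 × 4). Row 16: index ⌊(16-1)/4⌋ = 3 into warehouse → WH041; (16-1) mod 4 = 3 into the melted columns → FW3.
So row 16 is (WH041, FW3, 437); qty = 437.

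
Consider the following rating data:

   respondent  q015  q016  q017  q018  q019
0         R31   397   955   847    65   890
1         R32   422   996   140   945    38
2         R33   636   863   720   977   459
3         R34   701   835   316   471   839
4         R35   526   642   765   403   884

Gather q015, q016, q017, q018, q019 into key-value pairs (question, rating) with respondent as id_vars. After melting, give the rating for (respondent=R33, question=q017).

720

Unpivoting turns each (respondent, wide-column) pair into one long row.
The wide cell at row R33, column q017 holds 720, so the long row (R33, q017) has rating=720.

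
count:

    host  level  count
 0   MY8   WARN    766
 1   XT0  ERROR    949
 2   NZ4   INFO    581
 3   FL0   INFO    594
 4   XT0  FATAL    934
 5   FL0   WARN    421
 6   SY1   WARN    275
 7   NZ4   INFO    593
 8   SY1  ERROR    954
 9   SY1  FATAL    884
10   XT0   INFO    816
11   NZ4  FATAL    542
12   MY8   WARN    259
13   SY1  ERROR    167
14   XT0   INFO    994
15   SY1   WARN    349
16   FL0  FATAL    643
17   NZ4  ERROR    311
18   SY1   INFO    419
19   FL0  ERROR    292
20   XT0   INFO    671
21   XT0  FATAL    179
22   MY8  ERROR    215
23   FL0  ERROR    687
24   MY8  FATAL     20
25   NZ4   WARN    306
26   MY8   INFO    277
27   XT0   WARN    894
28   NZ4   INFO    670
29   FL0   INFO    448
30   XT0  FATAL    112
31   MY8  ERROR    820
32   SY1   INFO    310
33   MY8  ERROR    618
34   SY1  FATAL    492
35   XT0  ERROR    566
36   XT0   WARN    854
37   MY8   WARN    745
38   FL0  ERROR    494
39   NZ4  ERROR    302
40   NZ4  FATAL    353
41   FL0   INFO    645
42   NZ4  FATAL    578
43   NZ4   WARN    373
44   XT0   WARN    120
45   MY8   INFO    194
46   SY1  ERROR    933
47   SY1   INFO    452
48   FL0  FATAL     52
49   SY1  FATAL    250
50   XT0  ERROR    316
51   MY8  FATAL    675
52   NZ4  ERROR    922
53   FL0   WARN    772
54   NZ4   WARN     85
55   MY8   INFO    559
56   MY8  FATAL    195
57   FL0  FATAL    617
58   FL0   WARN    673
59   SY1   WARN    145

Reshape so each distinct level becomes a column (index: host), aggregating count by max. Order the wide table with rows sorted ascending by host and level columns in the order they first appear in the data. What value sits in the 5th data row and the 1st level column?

894

With rows sorted ascending by host, row 5 is host=XT0. level columns in first-appearance order: WARN, ERROR, INFO, FATAL; column 1 is WARN.
Long rows with host=XT0, level=WARN: max(894, 854, 120) = 894.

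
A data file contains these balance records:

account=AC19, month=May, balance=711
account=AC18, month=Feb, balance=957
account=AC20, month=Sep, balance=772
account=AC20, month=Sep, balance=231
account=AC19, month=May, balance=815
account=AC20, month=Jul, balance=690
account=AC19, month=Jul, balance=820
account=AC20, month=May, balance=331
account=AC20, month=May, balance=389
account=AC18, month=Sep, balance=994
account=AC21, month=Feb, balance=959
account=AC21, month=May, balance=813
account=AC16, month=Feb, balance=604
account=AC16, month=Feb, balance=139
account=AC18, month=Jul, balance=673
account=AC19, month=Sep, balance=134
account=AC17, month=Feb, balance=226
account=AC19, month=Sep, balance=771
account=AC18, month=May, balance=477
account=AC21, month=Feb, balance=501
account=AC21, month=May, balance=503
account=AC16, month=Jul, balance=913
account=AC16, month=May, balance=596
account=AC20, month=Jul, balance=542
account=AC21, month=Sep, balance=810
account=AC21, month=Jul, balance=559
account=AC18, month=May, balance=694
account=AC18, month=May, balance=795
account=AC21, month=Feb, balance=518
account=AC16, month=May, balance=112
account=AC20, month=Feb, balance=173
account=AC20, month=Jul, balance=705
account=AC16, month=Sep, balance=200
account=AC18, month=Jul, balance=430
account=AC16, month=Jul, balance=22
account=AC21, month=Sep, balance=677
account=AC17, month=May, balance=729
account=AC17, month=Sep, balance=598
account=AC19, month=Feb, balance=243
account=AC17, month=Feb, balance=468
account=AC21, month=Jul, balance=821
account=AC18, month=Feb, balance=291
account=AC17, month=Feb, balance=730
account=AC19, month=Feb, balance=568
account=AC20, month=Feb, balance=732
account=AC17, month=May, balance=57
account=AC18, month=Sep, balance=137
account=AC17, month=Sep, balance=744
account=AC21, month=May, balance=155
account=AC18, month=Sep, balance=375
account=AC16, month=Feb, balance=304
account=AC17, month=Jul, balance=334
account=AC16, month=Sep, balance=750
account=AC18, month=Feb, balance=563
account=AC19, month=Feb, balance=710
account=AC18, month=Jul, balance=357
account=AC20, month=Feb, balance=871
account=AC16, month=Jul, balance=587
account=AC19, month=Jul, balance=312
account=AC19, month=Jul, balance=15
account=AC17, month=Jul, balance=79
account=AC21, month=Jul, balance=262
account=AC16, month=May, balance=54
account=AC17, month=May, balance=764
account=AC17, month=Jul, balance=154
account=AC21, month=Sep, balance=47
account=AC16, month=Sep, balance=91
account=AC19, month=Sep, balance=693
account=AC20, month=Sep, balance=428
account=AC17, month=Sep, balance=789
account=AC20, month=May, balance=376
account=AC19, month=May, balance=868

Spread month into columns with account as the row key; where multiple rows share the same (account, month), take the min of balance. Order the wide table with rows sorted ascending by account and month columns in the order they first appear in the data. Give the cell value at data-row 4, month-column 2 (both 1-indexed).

243

With rows sorted ascending by account, row 4 is account=AC19. month columns in first-appearance order: May, Feb, Sep, Jul; column 2 is Feb.
Long rows with account=AC19, month=Feb: min(243, 568, 710) = 243.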